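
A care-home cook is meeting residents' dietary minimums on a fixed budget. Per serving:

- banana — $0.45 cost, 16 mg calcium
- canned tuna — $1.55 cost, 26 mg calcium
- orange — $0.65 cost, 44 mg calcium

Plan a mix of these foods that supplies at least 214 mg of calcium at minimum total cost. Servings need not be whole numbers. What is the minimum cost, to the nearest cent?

$3.16

Cost per mg of calcium: orange $0.0148, banana $0.0281, canned tuna $0.0596.
With no serving limits, use only orange: 214 mg / 44 mg = 4.864 servings × $0.65 = $3.16.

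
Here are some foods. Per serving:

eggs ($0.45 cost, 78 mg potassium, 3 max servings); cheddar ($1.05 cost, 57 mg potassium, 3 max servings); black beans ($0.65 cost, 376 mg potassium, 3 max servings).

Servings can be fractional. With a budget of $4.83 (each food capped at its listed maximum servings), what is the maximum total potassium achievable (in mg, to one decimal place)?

1445.1 mg

Potassium per dollar: black beans 578.5, eggs 173.3, cheddar 54.29.
Take 3 servings of black beans: spends $1.95, +1128.0 mg potassium (running total 1128.0 mg).
Take 3 servings of eggs: spends $1.35, +234.0 mg potassium (running total 1362.0 mg).
Take 1.457 servings of cheddar: spends $1.53, +83.1 mg potassium (running total 1445.1 mg).
Greedy by best ratio exhausts the cost allowance optimally: 1445.1 mg.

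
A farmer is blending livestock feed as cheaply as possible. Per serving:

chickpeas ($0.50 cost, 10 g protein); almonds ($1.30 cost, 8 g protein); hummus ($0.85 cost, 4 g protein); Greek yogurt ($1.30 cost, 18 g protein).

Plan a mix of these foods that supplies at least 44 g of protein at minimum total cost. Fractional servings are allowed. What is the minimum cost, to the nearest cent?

Cost per g of protein: chickpeas $0.0500, Greek yogurt $0.0722, almonds $0.1625, hummus $0.2125.
With no serving limits, use only chickpeas: 44 g / 10 g = 4.4 servings × $0.50 = $2.20.

$2.20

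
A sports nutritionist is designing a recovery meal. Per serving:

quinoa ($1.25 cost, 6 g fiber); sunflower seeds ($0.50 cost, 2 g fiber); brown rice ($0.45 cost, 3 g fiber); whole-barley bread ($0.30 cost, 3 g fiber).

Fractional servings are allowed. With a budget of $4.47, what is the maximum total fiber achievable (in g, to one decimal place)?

Fiber per dollar: whole-barley bread 10, brown rice 6.667, quinoa 4.8, sunflower seeds 4.
With no serving limits, spend the whole cost allowance on whole-barley bread: $4.47 / $0.30 × 3 g = 44.7 g.

44.7 g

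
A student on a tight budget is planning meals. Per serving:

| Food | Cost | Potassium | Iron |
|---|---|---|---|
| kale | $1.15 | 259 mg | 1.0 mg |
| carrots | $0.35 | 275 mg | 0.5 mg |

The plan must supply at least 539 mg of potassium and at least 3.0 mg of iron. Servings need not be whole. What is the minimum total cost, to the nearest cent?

Two binding constraints pin down two serving amounts, so the optimal mix uses at most two foods. The candidates are each food alone (scaled to the tighter of potassium/iron) and each pair with both constraints tight.
kale only: max(539/259, 3.0/1.0) = 3 servings → $3.45.
carrots only: max(539/275, 3.0/0.5) = 6 servings → $2.10.
kale + carrots: the both-tight solution has a negative serving — not a feasible corner.
The minimum over all feasible corners is $2.10.

$2.10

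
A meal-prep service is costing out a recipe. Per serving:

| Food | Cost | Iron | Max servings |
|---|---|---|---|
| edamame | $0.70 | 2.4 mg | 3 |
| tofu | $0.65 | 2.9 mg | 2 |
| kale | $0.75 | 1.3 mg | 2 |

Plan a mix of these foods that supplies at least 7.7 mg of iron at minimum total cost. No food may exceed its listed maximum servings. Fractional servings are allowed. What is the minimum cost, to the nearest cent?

$1.85

Cost per mg of iron: tofu $0.2241, edamame $0.2917, kale $0.5769.
Take 2 servings of tofu: +5.8 mg iron for $1.30 (total $1.30, still need 1.9 mg).
Take 0.7917 servings of edamame: +1.9 mg iron for $0.55 (total $1.85, still need 0.0 mg).
Filling from the cheapest source first is optimal under one linear minimum: $1.85.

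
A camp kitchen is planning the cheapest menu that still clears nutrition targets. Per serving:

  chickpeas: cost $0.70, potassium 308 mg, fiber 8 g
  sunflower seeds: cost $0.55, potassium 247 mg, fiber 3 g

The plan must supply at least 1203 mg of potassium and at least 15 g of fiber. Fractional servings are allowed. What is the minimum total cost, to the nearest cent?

With two linear requirements the optimum uses one or two foods; enumerate the corners.
chickpeas only: max(1203/308, 15/8) = 3.906 servings → $2.73.
sunflower seeds only: max(1203/247, 15/3) = 5 servings → $2.75.
chickpeas + sunflower seeds with both tight: 0.09125 servings and 4.757 servings → $2.68.
Cheapest feasible corner: $2.68.

$2.68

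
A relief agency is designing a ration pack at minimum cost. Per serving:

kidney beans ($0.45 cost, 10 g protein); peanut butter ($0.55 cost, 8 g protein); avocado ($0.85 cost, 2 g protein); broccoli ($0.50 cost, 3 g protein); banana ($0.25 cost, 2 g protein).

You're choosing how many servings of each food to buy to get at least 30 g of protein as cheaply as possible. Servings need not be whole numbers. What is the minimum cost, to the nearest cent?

Cost per g of protein: kidney beans $0.0450, peanut butter $0.0688, banana $0.1250, broccoli $0.1667, avocado $0.4250.
With no serving limits, use only kidney beans: 30 g / 10 g = 3 servings × $0.45 = $1.35.

$1.35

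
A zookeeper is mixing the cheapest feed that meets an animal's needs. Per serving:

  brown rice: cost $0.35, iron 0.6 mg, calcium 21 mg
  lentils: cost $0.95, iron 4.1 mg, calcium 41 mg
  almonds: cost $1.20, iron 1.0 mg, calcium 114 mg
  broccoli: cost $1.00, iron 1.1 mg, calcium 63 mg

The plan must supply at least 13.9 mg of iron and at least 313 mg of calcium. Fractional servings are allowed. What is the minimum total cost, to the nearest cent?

$4.84

At the optimum either one food covers both requirements or two foods hit both targets exactly; no other combination can be cheaper.
brown rice only: max(13.9/0.6, 313/21) = 23.17 servings → $8.11.
lentils only: max(13.9/4.1, 313/41) = 7.634 servings → $7.25.
almonds only: max(13.9/1.0, 313/114) = 13.9 servings → $16.68.
broccoli only: max(13.9/1.1, 313/63) = 12.64 servings → $12.64.
brown rice + lentils with both tight: 11.6 servings and 1.693 servings → $5.67.
brown rice + almonds: intersection lies outside the first quadrant.
brown rice + broccoli: intersection lies outside the first quadrant.
lentils + almonds with both tight: 2.982 servings and 1.673 servings → $4.84.
lentils + broccoli with both tight: 2.492 servings and 3.346 servings → $5.71.
almonds + broccoli with both targets exact would need a negative amount; discard.
So the least-cost plan costs $4.84.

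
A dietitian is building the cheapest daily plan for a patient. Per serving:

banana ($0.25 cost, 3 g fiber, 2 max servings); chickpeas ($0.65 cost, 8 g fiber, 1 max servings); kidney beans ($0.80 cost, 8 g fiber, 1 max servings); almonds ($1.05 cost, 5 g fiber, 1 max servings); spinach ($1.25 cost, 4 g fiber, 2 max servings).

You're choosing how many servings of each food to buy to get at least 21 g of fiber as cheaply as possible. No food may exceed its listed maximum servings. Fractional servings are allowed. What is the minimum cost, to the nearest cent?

$1.85

Cost per g of fiber: chickpeas $0.0813, banana $0.0833, kidney beans $0.1000, almonds $0.2100, spinach $0.3125.
Take 1 serving of chickpeas: +8.0 g fiber for $0.65 (total $0.65, still need 13.0 g).
Take 2 servings of banana: +6.0 g fiber for $0.50 (total $1.15, still need 7.0 g).
Take 0.875 servings of kidney beans: +7.0 g fiber for $0.70 (total $1.85, still need 0.0 g).
Filling from the cheapest source first is optimal under one linear minimum: $1.85.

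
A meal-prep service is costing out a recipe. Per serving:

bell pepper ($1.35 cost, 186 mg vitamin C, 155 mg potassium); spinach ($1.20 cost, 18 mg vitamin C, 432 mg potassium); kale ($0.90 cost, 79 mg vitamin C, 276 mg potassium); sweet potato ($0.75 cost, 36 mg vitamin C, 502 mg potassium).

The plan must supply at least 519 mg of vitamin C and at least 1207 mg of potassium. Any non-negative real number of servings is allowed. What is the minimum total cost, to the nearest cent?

Minimising a linear cost over {vitamin C ≥ 519, potassium ≥ 1207, servings ≥ 0} — the optimum is at a vertex, using one or two foods.
bell pepper only: max(519/186, 1207/155) = 7.787 servings → $10.51.
spinach only: max(519/18, 1207/432) = 28.83 servings → $34.60.
kale only: max(519/79, 1207/276) = 6.57 servings → $5.91.
sweet potato only: max(519/36, 1207/502) = 14.42 servings → $10.81.
bell pepper + spinach with both tight: 2.611 servings and 1.857 servings → $5.75.
bell pepper + kale with both tight: 1.225 servings and 3.685 servings → $4.97.
bell pepper + sweet potato with both tight: 2.473 servings and 1.641 servings → $4.57.
spinach + kale with both targets exact would need a negative amount; discard.
spinach + sweet potato: intersection lies outside the first quadrant.
kale + sweet potato: the both-tight solution has a negative serving — not a feasible corner.
So the least-cost plan costs $4.57.

$4.57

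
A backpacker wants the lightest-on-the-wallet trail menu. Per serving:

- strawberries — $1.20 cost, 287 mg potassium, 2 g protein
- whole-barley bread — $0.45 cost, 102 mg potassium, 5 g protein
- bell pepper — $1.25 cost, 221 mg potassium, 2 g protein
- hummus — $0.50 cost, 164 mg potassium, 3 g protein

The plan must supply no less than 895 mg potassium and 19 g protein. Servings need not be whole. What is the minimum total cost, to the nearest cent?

strawberries only: max(895/287, 19/2) = 9.5 servings → $11.40.
whole-barley bread only: max(895/102, 19/5) = 8.775 servings → $3.95.
bell pepper only: max(895/221, 19/2) = 9.5 servings → $11.88.
hummus only: max(895/164, 19/3) = 6.333 servings → $3.17.
strawberries + whole-barley bread with both tight: 2.061 servings and 2.976 servings → $3.81.
strawberries + bell pepper: the both-tight solution has a negative serving — not a feasible corner.
strawberries + hummus: the both-tight solution has a negative serving — not a feasible corner.
whole-barley bread + bell pepper with both tight: 2.674 servings and 2.816 servings → $4.72.
whole-barley bread + hummus with both tight: 0.8385 servings and 4.936 servings → $2.85.
bell pepper + hummus: intersection lies outside the first quadrant.
The minimum over all feasible corners is $2.85.

$2.85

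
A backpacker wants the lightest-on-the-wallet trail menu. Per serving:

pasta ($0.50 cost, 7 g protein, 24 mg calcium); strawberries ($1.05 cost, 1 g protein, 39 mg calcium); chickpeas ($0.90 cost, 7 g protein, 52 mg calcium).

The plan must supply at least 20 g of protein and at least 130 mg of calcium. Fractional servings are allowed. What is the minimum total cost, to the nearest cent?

For a min-cost LP with two ≥-constraints, a basic feasible solution has at most two positive variables.
pasta only: max(20/7, 130/24) = 5.417 servings → $2.71.
strawberries only: max(20/1, 130/39) = 20 servings → $21.00.
chickpeas only: max(20/7, 130/52) = 2.857 servings → $2.57.
pasta + strawberries with both tight: 2.61 servings and 1.727 servings → $3.12.
pasta + chickpeas with both tight: 0.6633 servings and 2.194 servings → $2.31.
strawberries + chickpeas with both targets exact would need a negative amount; discard.
So the least-cost plan costs $2.31.

$2.31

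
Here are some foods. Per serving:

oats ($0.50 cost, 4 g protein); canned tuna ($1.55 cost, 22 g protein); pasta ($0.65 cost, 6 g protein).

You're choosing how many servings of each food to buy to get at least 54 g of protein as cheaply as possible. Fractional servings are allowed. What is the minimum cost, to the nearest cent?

$3.80

Cost per g of protein: canned tuna $0.0705, pasta $0.1083, oats $0.1250.
With no serving limits, use only canned tuna: 54 g / 22 g = 2.455 servings × $1.55 = $3.80.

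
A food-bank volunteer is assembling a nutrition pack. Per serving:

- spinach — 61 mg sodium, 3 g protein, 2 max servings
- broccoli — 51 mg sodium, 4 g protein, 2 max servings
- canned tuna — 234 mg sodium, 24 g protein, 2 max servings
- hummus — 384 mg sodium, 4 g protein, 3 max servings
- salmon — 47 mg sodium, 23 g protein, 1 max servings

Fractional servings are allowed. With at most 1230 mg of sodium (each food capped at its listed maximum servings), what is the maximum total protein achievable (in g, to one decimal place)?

90.1 g

Protein per mg sodium: salmon 0.4894, canned tuna 0.1026, broccoli 0.07843, spinach 0.04918, hummus 0.01042.
Take 1 serving of salmon: uses 47 mg sodium, +23.0 g protein (running total 23.0 g).
Take 2 servings of canned tuna: uses 468 mg sodium, +48.0 g protein (running total 71.0 g).
Take 2 servings of broccoli: uses 102 mg sodium, +8.0 g protein (running total 79.0 g).
Take 2 servings of spinach: uses 122 mg sodium, +6.0 g protein (running total 85.0 g).
Take 1.279 servings of hummus: uses 491 mg sodium, +5.1 g protein (running total 90.1 g).
Greedy by best ratio exhausts the sodium allowance optimally: 90.1 g.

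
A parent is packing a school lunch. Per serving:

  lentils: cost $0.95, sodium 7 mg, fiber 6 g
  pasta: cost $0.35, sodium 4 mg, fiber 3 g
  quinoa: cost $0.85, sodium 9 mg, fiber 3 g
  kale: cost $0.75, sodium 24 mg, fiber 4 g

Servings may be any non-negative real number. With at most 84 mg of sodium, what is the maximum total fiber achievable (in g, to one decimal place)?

Fiber per mg sodium: lentils 0.8571, pasta 0.75, quinoa 0.3333, kale 0.1667.
With no serving limits, spend the whole sodium allowance on lentils: 84 mg / 7 mg × 6 g = 72.0 g.

72.0 g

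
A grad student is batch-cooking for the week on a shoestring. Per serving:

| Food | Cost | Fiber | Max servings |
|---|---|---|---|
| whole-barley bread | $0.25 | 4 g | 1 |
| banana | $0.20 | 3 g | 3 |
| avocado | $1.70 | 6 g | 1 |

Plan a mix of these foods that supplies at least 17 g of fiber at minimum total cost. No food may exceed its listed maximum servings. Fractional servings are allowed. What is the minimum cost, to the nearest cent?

Cost per g of fiber: whole-barley bread $0.0625, banana $0.0667, avocado $0.2833.
Take 1 serving of whole-barley bread: +4.0 g fiber for $0.25 (total $0.25, still need 13.0 g).
Take 3 servings of banana: +9.0 g fiber for $0.60 (total $0.85, still need 4.0 g).
Take 0.6667 servings of avocado: +4.0 g fiber for $1.13 (total $1.98, still need 0.0 g).
Greedy by cheapest-per-g is optimal for a single linear constraint, so the minimum cost is $1.98.

$1.98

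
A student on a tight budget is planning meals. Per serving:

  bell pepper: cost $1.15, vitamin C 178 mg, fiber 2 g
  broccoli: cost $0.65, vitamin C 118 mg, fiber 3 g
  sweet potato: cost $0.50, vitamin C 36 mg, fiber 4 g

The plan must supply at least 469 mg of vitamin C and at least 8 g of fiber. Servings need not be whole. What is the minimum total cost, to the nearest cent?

Check every corner: each single food scaled to meet both minima, and each pair solved so both constraints bind.
bell pepper only: max(469/178, 8/2) = 4 servings → $4.60.
broccoli only: max(469/118, 8/3) = 3.975 servings → $2.58.
sweet potato only: max(469/36, 8/4) = 13.03 servings → $6.51.
bell pepper + broccoli with both tight: 1.554 servings and 1.631 servings → $2.85.
bell pepper + sweet potato with both tight: 2.481 servings and 0.7594 servings → $3.23.
broccoli + sweet potato: intersection lies outside the first quadrant.
The minimum over all feasible corners is $2.58.

$2.58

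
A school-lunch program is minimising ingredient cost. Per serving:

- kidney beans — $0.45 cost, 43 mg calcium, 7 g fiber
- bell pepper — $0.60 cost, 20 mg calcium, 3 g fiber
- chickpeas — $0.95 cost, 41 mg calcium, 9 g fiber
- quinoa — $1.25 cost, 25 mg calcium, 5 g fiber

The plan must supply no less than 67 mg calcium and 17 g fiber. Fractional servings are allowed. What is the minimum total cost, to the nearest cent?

At the optimum either one food covers both requirements or two foods hit both targets exactly; no other combination can be cheaper.
kidney beans only: max(67/43, 17/7) = 2.429 servings → $1.09.
bell pepper only: max(67/20, 17/3) = 5.667 servings → $3.40.
chickpeas only: max(67/41, 17/9) = 1.889 servings → $1.79.
quinoa only: max(67/25, 17/5) = 3.4 servings → $4.25.
kidney beans + bell pepper: the both-tight solution has a negative serving — not a feasible corner.
kidney beans + chickpeas: intersection lies outside the first quadrant.
kidney beans + quinoa: intersection lies outside the first quadrant.
bell pepper + chickpeas with both targets exact would need a negative amount; discard.
bell pepper + quinoa: intersection lies outside the first quadrant.
chickpeas + quinoa: intersection lies outside the first quadrant.
Cheapest feasible corner: $1.09.

$1.09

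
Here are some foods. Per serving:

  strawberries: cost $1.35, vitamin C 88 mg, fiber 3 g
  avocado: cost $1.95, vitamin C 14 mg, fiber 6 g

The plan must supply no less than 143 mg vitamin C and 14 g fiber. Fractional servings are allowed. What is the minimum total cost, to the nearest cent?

$5.06

Check every corner: each single food scaled to meet both minima, and each pair solved so both constraints bind.
strawberries only: max(143/88, 14/3) = 4.667 servings → $6.30.
avocado only: max(143/14, 14/6) = 10.21 servings → $19.92.
strawberries + avocado with both tight: 1.362 servings and 1.652 servings → $5.06.
The minimum over all feasible corners is $5.06.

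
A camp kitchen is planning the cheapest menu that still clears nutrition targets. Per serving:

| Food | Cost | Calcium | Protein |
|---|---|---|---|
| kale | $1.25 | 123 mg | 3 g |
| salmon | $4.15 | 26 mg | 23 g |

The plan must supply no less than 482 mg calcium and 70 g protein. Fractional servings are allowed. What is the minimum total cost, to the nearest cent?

$15.02

At the optimum either one food covers both requirements or two foods hit both targets exactly; no other combination can be cheaper.
kale only: max(482/123, 70/3) = 23.33 servings → $29.17.
salmon only: max(482/26, 70/23) = 18.54 servings → $76.93.
kale + salmon with both tight: 3.368 servings and 2.604 servings → $15.02.
So the least-cost plan costs $15.02.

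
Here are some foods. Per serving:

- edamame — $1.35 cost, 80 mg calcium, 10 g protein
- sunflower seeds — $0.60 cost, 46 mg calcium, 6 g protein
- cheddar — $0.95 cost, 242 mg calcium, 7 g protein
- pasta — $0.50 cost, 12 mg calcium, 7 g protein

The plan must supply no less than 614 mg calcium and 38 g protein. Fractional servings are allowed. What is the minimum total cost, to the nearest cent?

$3.79

Two binding constraints pin down two serving amounts, so the optimal mix uses at most two foods. The candidates are each food alone (scaled to the tighter of calcium/protein) and each pair with both constraints tight.
edamame only: max(614/80, 38/10) = 7.675 servings → $10.36.
sunflower seeds only: max(614/46, 38/6) = 13.35 servings → $8.01.
cheddar only: max(614/242, 38/7) = 5.429 servings → $5.16.
pasta only: max(614/12, 38/7) = 51.17 servings → $25.58.
edamame + sunflower seeds: the both-tight solution has a negative serving — not a feasible corner.
edamame + cheddar with both tight: 2.633 servings and 1.667 servings → $5.14.
edamame + pasta with both targets exact would need a negative amount; discard.
sunflower seeds + cheddar with both tight: 4.335 servings and 1.713 servings → $4.23.
sunflower seeds + pasta: the both-tight solution has a negative serving — not a feasible corner.
cheddar + pasta with both tight: 2.386 servings and 3.042 servings → $3.79.
So the least-cost plan costs $3.79.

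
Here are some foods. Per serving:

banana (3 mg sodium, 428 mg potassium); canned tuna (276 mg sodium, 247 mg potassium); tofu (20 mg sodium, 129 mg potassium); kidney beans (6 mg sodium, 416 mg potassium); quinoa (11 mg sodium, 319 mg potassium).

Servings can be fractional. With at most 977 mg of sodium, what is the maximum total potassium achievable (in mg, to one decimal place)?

139385.3 mg

Potassium per mg sodium: banana 142.7, kidney beans 69.33, quinoa 29, tofu 6.45, canned tuna 0.8949.
With no serving limits, spend the whole sodium allowance on banana: 977 mg / 3 mg × 428 mg = 139385.3 mg.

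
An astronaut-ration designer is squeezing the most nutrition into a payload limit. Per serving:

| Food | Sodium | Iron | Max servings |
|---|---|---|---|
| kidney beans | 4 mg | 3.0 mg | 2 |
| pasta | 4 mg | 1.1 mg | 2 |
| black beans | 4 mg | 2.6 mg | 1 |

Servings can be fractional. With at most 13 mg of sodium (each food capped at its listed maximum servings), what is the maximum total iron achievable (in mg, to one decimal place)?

8.9 mg

Iron per mg sodium: kidney beans 0.75, black beans 0.65, pasta 0.275.
Take 2 servings of kidney beans: uses 8 mg sodium, +6.0 mg iron (running total 6.0 mg).
Take 1 serving of black beans: uses 4 mg sodium, +2.6 mg iron (running total 8.6 mg).
Take 0.25 servings of pasta: uses 1 mg sodium, +0.3 mg iron (running total 8.9 mg).
Greedy by best ratio exhausts the sodium allowance optimally: 8.9 mg.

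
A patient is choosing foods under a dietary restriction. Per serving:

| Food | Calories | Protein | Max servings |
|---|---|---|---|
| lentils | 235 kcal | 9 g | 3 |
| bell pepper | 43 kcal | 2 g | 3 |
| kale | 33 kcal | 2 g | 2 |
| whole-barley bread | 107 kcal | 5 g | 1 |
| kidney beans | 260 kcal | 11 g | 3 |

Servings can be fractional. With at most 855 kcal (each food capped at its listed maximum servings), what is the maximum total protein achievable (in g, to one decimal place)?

Protein per kcal: kale 0.06061, whole-barley bread 0.04673, bell pepper 0.04651, kidney beans 0.04231, lentils 0.0383.
Take 2 servings of kale: uses 66 kcal, +4.0 g protein (running total 4.0 g).
Take 1 serving of whole-barley bread: uses 107 kcal, +5.0 g protein (running total 9.0 g).
Take 3 servings of bell pepper: uses 129 kcal, +6.0 g protein (running total 15.0 g).
Take 2.127 servings of kidney beans: uses 553 kcal, +23.4 g protein (running total 38.4 g).
Greedy by best ratio exhausts the calories allowance optimally: 38.4 g.

38.4 g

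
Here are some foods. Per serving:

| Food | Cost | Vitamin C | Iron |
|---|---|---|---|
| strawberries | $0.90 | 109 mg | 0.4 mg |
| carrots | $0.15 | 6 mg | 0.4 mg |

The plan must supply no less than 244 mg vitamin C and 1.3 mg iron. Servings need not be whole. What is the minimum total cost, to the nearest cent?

$2.12

strawberries only: max(244/109, 1.3/0.4) = 3.25 servings → $2.92.
carrots only: max(244/6, 1.3/0.4) = 40.67 servings → $6.10.
strawberries + carrots with both tight: 2.18 servings and 1.07 servings → $2.12.
The minimum over all feasible corners is $2.12.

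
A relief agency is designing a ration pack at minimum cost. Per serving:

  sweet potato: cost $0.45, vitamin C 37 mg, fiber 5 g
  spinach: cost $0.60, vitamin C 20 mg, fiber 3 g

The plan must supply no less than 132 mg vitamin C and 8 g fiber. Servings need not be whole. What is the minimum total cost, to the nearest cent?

$1.61

sweet potato only: max(132/37, 8/5) = 3.568 servings → $1.61.
spinach only: max(132/20, 8/3) = 6.6 servings → $3.96.
sweet potato + spinach with both targets exact would need a negative amount; discard.
So the least-cost plan costs $1.61.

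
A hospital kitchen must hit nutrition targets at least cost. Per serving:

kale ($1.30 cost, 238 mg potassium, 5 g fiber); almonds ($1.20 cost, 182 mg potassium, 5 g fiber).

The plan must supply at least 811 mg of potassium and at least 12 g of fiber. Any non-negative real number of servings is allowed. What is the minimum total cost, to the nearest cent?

$4.43

Two binding constraints pin down two serving amounts, so the optimal mix uses at most two foods. The candidates are each food alone (scaled to the tighter of potassium/fiber) and each pair with both constraints tight.
kale only: max(811/238, 12/5) = 3.408 servings → $4.43.
almonds only: max(811/182, 12/5) = 4.456 servings → $5.35.
kale + almonds: intersection lies outside the first quadrant.
The minimum over all feasible corners is $4.43.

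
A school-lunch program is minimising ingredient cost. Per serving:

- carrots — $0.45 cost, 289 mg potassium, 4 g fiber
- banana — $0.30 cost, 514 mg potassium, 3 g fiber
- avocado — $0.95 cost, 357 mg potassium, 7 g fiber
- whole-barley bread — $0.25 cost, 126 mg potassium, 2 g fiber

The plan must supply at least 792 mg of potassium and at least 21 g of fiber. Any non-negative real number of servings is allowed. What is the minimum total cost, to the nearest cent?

$2.10

This is a tiny linear program; its minimum lies at a vertex of the feasible set. List the vertices and price them.
carrots only: max(792/289, 21/4) = 5.25 servings → $2.36.
banana only: max(792/514, 21/3) = 7 servings → $2.10.
avocado only: max(792/357, 21/7) = 3 servings → $2.85.
whole-barley bread only: max(792/126, 21/2) = 10.5 servings → $2.62.
carrots + banana: the both-tight solution has a negative serving — not a feasible corner.
carrots + avocado with both targets exact would need a negative amount; discard.
carrots + whole-barley bread: the both-tight solution has a negative serving — not a feasible corner.
banana + avocado: intersection lies outside the first quadrant.
banana + whole-barley bread: the both-tight solution has a negative serving — not a feasible corner.
avocado + whole-barley bread: intersection lies outside the first quadrant.
Cheapest feasible corner: $2.10.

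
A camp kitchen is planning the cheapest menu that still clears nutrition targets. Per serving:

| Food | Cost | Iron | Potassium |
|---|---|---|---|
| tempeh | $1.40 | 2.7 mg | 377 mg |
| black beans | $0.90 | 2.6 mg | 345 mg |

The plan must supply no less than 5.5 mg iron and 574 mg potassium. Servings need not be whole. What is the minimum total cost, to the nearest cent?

$1.90

Compare the cost at each extreme point of the feasible region.
tempeh only: max(5.5/2.7, 574/377) = 2.037 servings → $2.85.
black beans only: max(5.5/2.6, 574/345) = 2.115 servings → $1.90.
tempeh + black beans with both targets exact would need a negative amount; discard.
The minimum over all feasible corners is $1.90.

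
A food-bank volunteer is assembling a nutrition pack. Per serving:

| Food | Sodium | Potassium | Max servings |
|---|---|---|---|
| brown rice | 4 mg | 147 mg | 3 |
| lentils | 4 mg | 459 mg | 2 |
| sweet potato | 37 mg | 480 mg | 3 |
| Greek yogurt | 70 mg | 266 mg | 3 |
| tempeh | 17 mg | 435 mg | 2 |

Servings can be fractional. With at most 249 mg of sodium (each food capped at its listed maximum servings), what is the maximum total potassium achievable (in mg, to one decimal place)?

3988.2 mg

Potassium per mg sodium: lentils 114.8, brown rice 36.75, tempeh 25.59, sweet potato 12.97, Greek yogurt 3.8.
Take 2 servings of lentils: uses 8 mg sodium, +918.0 mg potassium (running total 918.0 mg).
Take 3 servings of brown rice: uses 12 mg sodium, +441.0 mg potassium (running total 1359.0 mg).
Take 2 servings of tempeh: uses 34 mg sodium, +870.0 mg potassium (running total 2229.0 mg).
Take 3 servings of sweet potato: uses 111 mg sodium, +1440.0 mg potassium (running total 3669.0 mg).
Take 1.2 servings of Greek yogurt: uses 84 mg sodium, +319.2 mg potassium (running total 3988.2 mg).
Greedy by best ratio exhausts the sodium allowance optimally: 3988.2 mg.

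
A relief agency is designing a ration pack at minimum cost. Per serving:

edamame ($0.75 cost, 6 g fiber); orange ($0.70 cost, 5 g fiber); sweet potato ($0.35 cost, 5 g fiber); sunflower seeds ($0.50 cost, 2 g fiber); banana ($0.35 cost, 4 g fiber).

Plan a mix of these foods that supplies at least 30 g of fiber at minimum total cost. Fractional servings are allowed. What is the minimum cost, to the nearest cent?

$2.10

Cost per g of fiber: sweet potato $0.0700, banana $0.0875, edamame $0.1250, orange $0.1400, sunflower seeds $0.2500.
With no serving limits, use only sweet potato: 30 g / 5 g = 6 servings × $0.35 = $2.10.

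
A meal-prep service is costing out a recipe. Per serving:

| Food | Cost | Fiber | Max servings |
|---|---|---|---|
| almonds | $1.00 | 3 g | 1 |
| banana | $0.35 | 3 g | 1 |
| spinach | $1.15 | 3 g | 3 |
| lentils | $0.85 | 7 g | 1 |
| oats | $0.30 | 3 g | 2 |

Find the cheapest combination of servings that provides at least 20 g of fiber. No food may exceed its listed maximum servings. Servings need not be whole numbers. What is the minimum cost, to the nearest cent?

Cost per g of fiber: oats $0.1000, banana $0.1167, lentils $0.1214, almonds $0.3333, spinach $0.3833.
Take 2 servings of oats: +6.0 g fiber for $0.60 (total $0.60, still need 14.0 g).
Take 1 serving of banana: +3.0 g fiber for $0.35 (total $0.95, still need 11.0 g).
Take 1 serving of lentils: +7.0 g fiber for $0.85 (total $1.80, still need 4.0 g).
Take 1 serving of almonds: +3.0 g fiber for $1.00 (total $2.80, still need 1.0 g).
Take 0.3333 servings of spinach: +1.0 g fiber for $0.38 (total $3.18, still need 0.0 g).
Greedy by cheapest-per-g is optimal for a single linear constraint, so the minimum cost is $3.18.

$3.18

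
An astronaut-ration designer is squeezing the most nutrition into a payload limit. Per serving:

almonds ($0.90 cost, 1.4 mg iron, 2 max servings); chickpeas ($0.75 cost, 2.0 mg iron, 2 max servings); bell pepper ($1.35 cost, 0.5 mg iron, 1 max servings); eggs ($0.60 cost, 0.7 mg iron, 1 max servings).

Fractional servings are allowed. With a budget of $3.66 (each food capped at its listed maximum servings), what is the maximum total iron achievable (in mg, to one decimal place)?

7.2 mg

Iron per dollar: chickpeas 2.667, almonds 1.556, eggs 1.167, bell pepper 0.3704.
Take 2 servings of chickpeas: spends $1.50, +4.0 mg iron (running total 4.0 mg).
Take 2 servings of almonds: spends $1.80, +2.8 mg iron (running total 6.8 mg).
Take 0.6 servings of eggs: spends $0.36, +0.4 mg iron (running total 7.2 mg).
Filling greedily by iron-per-dollar is optimal for one linear limit, giving 7.2 mg.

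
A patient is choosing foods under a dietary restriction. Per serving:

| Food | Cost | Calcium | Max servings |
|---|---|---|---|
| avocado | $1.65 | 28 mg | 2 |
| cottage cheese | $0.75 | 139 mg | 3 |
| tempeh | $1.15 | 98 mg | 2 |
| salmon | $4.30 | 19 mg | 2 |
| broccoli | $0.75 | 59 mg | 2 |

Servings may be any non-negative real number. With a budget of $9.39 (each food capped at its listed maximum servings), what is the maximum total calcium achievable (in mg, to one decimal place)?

Calcium per dollar: cottage cheese 185.3, tempeh 85.22, broccoli 78.67, avocado 16.97, salmon 4.419.
Take 3 servings of cottage cheese: spends $2.25, +417.0 mg calcium (running total 417.0 mg).
Take 2 servings of tempeh: spends $2.30, +196.0 mg calcium (running total 613.0 mg).
Take 2 servings of broccoli: spends $1.50, +118.0 mg calcium (running total 731.0 mg).
Take 2 servings of avocado: spends $3.30, +56.0 mg calcium (running total 787.0 mg).
Take 0.009302 servings of salmon: spends $0.04, +0.2 mg calcium (running total 787.2 mg).
Greedy by best ratio exhausts the cost allowance optimally: 787.2 mg.

787.2 mg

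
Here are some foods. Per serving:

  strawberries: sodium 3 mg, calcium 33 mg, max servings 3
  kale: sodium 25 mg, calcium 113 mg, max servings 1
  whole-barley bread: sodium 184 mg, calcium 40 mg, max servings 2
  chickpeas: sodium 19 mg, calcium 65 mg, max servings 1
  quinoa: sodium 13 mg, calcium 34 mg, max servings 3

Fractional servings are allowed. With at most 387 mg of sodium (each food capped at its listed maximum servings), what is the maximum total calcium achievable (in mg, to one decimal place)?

443.1 mg

Calcium per mg sodium: strawberries 11, kale 4.52, chickpeas 3.421, quinoa 2.615, whole-barley bread 0.2174.
Take 3 servings of strawberries: uses 9 mg sodium, +99.0 mg calcium (running total 99.0 mg).
Take 1 serving of kale: uses 25 mg sodium, +113.0 mg calcium (running total 212.0 mg).
Take 1 serving of chickpeas: uses 19 mg sodium, +65.0 mg calcium (running total 277.0 mg).
Take 3 servings of quinoa: uses 39 mg sodium, +102.0 mg calcium (running total 379.0 mg).
Take 1.603 servings of whole-barley bread: uses 295 mg sodium, +64.1 mg calcium (running total 443.1 mg).
Filling greedily by calcium-per-mg sodium is optimal for one linear limit, giving 443.1 mg.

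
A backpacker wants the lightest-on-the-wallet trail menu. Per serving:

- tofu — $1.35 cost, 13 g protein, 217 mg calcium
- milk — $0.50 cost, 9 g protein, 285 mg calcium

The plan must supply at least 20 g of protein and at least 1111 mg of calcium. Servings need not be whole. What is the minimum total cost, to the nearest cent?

This is a tiny linear program; its minimum lies at a vertex of the feasible set. List the vertices and price them.
tofu only: max(20/13, 1111/217) = 5.12 servings → $6.91.
milk only: max(20/9, 1111/285) = 3.898 servings → $1.95.
tofu + milk: the both-tight solution has a negative serving — not a feasible corner.
Cheapest feasible corner: $1.95.

$1.95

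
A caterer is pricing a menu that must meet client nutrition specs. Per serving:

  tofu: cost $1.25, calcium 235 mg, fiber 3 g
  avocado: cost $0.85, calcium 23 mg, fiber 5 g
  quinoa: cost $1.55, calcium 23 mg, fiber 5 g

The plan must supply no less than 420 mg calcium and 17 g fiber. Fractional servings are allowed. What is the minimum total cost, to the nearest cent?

$4.03

A basic optimal solution has at most two foods positive. Try each food alone and each pair with both targets met exactly.
tofu only: max(420/235, 17/3) = 5.667 servings → $7.08.
avocado only: max(420/23, 17/5) = 18.26 servings → $15.52.
quinoa only: max(420/23, 17/5) = 18.26 servings → $28.30.
tofu + avocado with both tight: 1.545 servings and 2.473 servings → $4.03.
tofu + quinoa with both tight: 1.545 servings and 2.473 servings → $5.76.
avocado + quinoa (both tight): parallel constraints — no distinct corner.
The minimum over all feasible corners is $4.03.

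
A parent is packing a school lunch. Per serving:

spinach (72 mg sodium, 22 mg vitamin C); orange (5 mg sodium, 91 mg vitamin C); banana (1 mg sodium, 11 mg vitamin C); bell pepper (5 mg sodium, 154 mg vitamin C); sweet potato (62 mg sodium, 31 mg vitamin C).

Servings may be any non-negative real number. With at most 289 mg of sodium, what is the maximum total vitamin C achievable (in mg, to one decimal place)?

Vitamin C per mg sodium: bell pepper 30.8, orange 18.2, banana 11, sweet potato 0.5, spinach 0.3056.
With no serving limits, spend the whole sodium allowance on bell pepper: 289 mg / 5 mg × 154 mg = 8901.2 mg.

8901.2 mg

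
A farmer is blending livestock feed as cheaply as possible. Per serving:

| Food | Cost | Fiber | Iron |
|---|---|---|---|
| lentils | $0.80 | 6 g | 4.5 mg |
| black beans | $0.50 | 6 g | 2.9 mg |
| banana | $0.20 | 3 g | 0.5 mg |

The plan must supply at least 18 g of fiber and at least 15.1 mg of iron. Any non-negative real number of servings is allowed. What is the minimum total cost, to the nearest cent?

This is a tiny linear program; its minimum lies at a vertex of the feasible set. List the vertices and price them.
lentils only: max(18/6, 15.1/4.5) = 3.356 servings → $2.68.
black beans only: max(18/6, 15.1/2.9) = 5.207 servings → $2.60.
banana only: max(18/3, 15.1/0.5) = 30.2 servings → $6.04.
lentils + black beans: the both-tight solution has a negative serving — not a feasible corner.
lentils + banana: the both-tight solution has a negative serving — not a feasible corner.
black beans + banana: the both-tight solution has a negative serving — not a feasible corner.
The minimum over all feasible corners is $2.60.

$2.60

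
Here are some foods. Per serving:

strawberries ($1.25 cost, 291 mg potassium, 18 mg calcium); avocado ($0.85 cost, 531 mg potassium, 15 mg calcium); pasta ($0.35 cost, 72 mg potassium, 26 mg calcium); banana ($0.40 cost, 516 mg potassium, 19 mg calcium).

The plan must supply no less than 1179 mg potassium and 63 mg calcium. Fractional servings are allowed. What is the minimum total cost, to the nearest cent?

$1.16

An LP optimum is at a vertex; with two nutrient constraints at most two foods are used. Check each candidate.
strawberries only: max(1179/291, 63/18) = 4.052 servings → $5.06.
avocado only: max(1179/531, 63/15) = 4.2 servings → $3.57.
pasta only: max(1179/72, 63/26) = 16.38 servings → $5.73.
banana only: max(1179/516, 63/19) = 3.316 servings → $1.33.
strawberries + avocado with both tight: 3.036 servings and 0.5563 servings → $4.27.
strawberries + pasta: intersection lies outside the first quadrant.
strawberries + banana with both tight: 2.689 servings and 0.7686 servings → $3.67.
avocado + pasta with both tight: 2.052 servings and 1.239 servings → $2.18.
avocado + banana: the both-tight solution has a negative serving — not a feasible corner.
pasta + banana with both tight: 0.8389 servings and 2.168 servings → $1.16.
Cheapest feasible corner: $1.16.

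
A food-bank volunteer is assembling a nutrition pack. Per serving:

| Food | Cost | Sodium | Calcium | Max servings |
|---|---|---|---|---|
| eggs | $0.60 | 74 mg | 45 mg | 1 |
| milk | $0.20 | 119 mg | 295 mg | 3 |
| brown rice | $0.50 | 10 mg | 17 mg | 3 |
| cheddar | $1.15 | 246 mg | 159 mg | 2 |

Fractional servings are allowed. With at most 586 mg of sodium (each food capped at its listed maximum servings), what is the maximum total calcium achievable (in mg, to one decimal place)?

1064.6 mg

Calcium per mg sodium: milk 2.479, brown rice 1.7, cheddar 0.6463, eggs 0.6081.
Take 3 servings of milk: uses 357 mg sodium, +885.0 mg calcium (running total 885.0 mg).
Take 3 servings of brown rice: uses 30 mg sodium, +51.0 mg calcium (running total 936.0 mg).
Take 0.8089 servings of cheddar: uses 199 mg sodium, +128.6 mg calcium (running total 1064.6 mg).
Greedy by best ratio exhausts the sodium allowance optimally: 1064.6 mg.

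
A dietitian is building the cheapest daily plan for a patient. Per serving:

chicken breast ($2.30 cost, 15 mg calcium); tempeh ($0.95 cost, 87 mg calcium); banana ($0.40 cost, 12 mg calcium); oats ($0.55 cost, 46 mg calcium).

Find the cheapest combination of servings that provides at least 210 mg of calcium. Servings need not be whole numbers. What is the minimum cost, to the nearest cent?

Cost per mg of calcium: tempeh $0.0109, oats $0.0120, banana $0.0333, chicken breast $0.1533.
With no serving limits, use only tempeh: 210 mg / 87 mg = 2.414 servings × $0.95 = $2.29.

$2.29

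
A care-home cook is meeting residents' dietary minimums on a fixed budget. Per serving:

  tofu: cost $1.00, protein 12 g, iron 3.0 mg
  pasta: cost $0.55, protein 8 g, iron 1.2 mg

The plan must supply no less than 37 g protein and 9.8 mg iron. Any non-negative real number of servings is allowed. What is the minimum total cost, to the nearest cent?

Two binding constraints pin down two serving amounts, so the optimal mix uses at most two foods. The candidates are each food alone (scaled to the tighter of protein/iron) and each pair with both constraints tight.
tofu only: max(37/12, 9.8/3.0) = 3.267 servings → $3.27.
pasta only: max(37/8, 9.8/1.2) = 8.167 servings → $4.49.
tofu + pasta with both targets exact would need a negative amount; discard.
The minimum over all feasible corners is $3.27.

$3.27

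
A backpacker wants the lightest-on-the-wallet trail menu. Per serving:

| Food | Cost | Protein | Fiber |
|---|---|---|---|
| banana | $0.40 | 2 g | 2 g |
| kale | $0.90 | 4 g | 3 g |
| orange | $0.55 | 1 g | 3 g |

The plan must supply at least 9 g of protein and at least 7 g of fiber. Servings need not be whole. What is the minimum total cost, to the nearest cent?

$1.80

banana only: max(9/2, 7/2) = 4.5 servings → $1.80.
kale only: max(9/4, 7/3) = 2.333 servings → $2.10.
orange only: max(9/1, 7/3) = 9 servings → $4.95.
banana + kale with both tight: 0.5 servings and 2 servings → $2.00.
banana + orange: the both-tight solution has a negative serving — not a feasible corner.
kale + orange with both tight: 2.222 servings and 0.1111 servings → $2.06.
So the least-cost plan costs $1.80.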